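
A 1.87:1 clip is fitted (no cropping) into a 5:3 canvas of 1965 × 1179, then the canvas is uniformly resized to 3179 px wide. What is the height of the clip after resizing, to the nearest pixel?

In the 1965×1179 frame the clip fills the width: height = 1965 / 1.870 ≈ 1050.80 px.
Scaling 1965 → 3179 is ×1.6178, so the height becomes 1050.80 × 1.6178 ≈ 1700.00 px.

1700 px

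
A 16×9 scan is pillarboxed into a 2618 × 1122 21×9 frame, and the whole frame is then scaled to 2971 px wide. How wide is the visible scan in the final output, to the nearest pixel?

At 2618×1122 the scan is height-limited, so width = 1122 × 16/9 ≈ 1994.67 px.
The frame scales by 2971/2618 = 1.1348; 1994.67 × 1.1348 ≈ 2263.62 px.

2264 px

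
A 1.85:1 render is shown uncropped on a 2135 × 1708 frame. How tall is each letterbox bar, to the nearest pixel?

277 px

1.85:1 is wider than 5:4, so it spans the full width.
That makes the image 1154.05 px tall (2135 / 1.850).
Black = 1708 − 1154.05 = 553.95 px, or 276.97 per bar.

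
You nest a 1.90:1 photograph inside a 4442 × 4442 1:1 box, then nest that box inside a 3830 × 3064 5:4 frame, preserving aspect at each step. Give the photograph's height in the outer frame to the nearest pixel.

1613 px

First fit — 1.90:1 into 4442×4442 spans the width: 4442.00 × 2337.89.
1:1 in 3830×3064: fills the height, so the intermediate becomes 3064.00 × 3064.00 — a scale of ×0.6898.
So the photograph's height is 2337.89 × 0.6898 ≈ 1612.63.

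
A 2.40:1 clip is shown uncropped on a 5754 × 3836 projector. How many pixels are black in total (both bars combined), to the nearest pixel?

2.40:1 is wider than 3:2, so it spans the full width.
That makes the image 2397.5000 px tall (5754 / 2.400).
3836 − 2397.5000 = 1438.5000 px of bars.
Across the 5754-px span: 1438.5000 × 5754 ≈ 8277129 px.

8277129 pixels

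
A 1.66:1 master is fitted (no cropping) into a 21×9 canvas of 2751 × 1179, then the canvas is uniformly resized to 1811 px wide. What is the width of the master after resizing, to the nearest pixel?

1288 px

Fitted into 2751×1179, the master spans the height; its width is 1179 × 1.660 ≈ 1957.14 px.
Scaling 2751 → 1811 is ×0.6583, so the width becomes 1957.14 × 0.6583 ≈ 1288.40 px.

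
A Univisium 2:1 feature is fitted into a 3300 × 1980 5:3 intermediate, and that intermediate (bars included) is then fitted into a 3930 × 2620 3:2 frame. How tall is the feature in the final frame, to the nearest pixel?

First fit — Univisium 2:1 into 3300×1980 spans the width: 3300.00 × 1650.00.
Second fit — the 5:3 canvas into 3930×2620 spans the width: 3930.00 × 2358.00 (×1.1909 from 3300×1980).
So the feature's height is 1650.00 × 1.1909 ≈ 1965.00.

1965 px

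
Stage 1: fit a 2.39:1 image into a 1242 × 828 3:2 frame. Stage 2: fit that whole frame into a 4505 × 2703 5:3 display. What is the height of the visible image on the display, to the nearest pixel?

First fit — 2.39:1 into 1242×828 spans the width: 1242.00 × 519.67.
The 3:2 canvas is height-limited in 4505×2703, giving 4054.50 × 2703.00; scale factor 3.2645.
So the image's height is 519.67 × 3.2645 ≈ 1696.44.

1696 px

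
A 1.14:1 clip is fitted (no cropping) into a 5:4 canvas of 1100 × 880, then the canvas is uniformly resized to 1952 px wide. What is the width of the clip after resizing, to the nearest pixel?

At 1100×880 the clip is height-limited, so width = 880 × 1.140 ≈ 1003.20 px.
Resizing to 1952 px wide multiplies everything by 1.7745: 1003.20 → 1780.22 px.

1780 px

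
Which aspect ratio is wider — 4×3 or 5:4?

4×3 = 1.333 and 5:4 = 1.25; 1.333 > 1.25.

4×3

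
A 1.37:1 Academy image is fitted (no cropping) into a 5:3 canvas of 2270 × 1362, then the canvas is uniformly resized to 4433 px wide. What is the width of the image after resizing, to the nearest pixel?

In the 2270×1362 frame the image fills the height: width = 1362 × 1.370 ≈ 1865.94 px.
The frame scales by 4433/2270 = 1.9529; 1865.94 × 1.9529 ≈ 3643.93 px.

3644 px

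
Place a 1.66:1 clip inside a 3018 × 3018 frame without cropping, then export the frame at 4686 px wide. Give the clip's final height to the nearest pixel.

2823 px

Fitted into 3018×3018, the clip spans the width; its height is 3018 / 1.660 ≈ 1818.07 px.
Resizing to 4686 px wide multiplies everything by 1.5527: 1818.07 → 2822.89 px.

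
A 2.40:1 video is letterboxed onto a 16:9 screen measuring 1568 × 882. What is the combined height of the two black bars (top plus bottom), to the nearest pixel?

229 px

Since 2.400 > 1.778, the video is width-limited.
That makes the image 653.33 px tall (1568 / 2.400).
Black = 882 − 653.33 = 228.67 px.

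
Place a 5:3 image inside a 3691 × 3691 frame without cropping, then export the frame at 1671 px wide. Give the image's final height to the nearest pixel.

Fitted into 3691×3691, the image spans the width; its height is 3691 × 3/5 ≈ 2214.60 px.
Scaling 3691 → 1671 is ×0.4527, so the height becomes 2214.60 × 0.4527 ≈ 1002.60 px.

1003 px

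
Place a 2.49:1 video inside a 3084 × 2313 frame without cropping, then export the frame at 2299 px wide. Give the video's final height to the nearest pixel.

At 3084×2313 the video is width-limited, so height = 3084 / 2.490 ≈ 1238.55 px.
Scaling 3084 → 2299 is ×0.7455, so the height becomes 1238.55 × 0.7455 ≈ 923.29 px.

923 px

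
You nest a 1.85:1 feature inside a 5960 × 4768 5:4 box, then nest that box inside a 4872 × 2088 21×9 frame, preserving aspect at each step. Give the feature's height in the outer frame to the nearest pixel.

1411 px

First fit — 1.85:1 into 5960×4768 spans the width: 5960.00 × 3221.62.
5:4 in 4872×2088: fills the height, so the intermediate becomes 2610.00 × 2088.00 — a scale of ×0.4379.
So the feature's height is 3221.62 × 0.4379 ≈ 1410.81.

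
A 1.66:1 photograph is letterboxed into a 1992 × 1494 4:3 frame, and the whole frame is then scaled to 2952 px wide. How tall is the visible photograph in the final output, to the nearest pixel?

Fitted into 1992×1494, the photograph spans the width; its height is 1992 / 1.660 ≈ 1200.00 px.
Resizing to 2952 px wide multiplies everything by 1.4819: 1200.00 → 1778.31 px.

1778 px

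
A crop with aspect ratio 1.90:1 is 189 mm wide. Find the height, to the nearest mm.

189 / 1.900 = 99.47.

99 mm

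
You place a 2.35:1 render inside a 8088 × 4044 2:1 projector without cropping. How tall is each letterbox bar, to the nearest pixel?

2.35:1 (2.350) > 2:1 (2.000), so the render fills the width.
That makes the image 3441.70 px tall (8088 / 2.350).
4044 − 3441.70 = 602.30 px of bars (301.15 each).

301 px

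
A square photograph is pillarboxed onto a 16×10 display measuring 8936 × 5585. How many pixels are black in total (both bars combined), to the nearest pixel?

square is narrower than 16×10, so it spans the full height.
Content width = 5585 × 1/1 ≈ 5585.0000 px.
Black = 8936 − 5585.0000 = 3351.0000 px.
Across the 5585-px span: 3351.0000 × 5585 ≈ 18715335 px.

18715335 pixels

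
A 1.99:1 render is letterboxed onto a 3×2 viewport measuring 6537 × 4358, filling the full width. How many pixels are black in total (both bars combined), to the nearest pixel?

Content height = 6537 / 1.990 ≈ 3284.9246 px.
4358 − 3284.9246 = 1073.0754 px of bars.
That's 1073.0754 × 6537 ≈ 7014694 black pixels.

7014694 pixels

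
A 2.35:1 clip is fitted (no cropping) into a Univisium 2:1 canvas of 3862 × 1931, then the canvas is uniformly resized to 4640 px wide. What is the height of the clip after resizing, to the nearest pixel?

1974 px

At 3862×1931 the clip is width-limited, so height = 3862 / 2.350 ≈ 1643.40 px.
Resizing to 4640 px wide multiplies everything by 1.2015: 1643.40 → 1974.47 px.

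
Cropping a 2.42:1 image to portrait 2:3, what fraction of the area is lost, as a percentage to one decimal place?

The height stays; only width is cut (since portrait 2:3 is narrower than 2.42:1).
Fraction kept = (0.667)/(2.420) ≈ 27.55%, so 72.45% is lost.

72.5%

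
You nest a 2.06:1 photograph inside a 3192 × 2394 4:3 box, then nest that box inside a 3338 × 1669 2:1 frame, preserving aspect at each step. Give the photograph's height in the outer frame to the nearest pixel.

1080 px

Inside the 3192×2394 canvas the photograph is width-limited at 3192.00 × 1549.51.
The 4:3 canvas is height-limited in 3338×1669, giving 2225.33 × 1669.00; scale factor 0.6972.
Applying the same ×0.6972: 1549.51 → 1080.26.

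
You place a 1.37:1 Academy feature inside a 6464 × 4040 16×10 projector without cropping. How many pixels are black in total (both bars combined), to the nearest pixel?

Since 1.370 < 1.600, the feature is height-limited.
Content width = 4040 × 1.370 ≈ 5534.8000 px.
Black = 6464 − 5534.8000 = 929.2000 px.
Bar area = 929.2000 × 4040 ≈ 3753968 px.

3753968 pixels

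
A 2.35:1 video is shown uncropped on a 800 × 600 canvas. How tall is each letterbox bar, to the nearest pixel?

Since 2.350 > 1.333, the video is width-limited.
That makes the image 340.43 px tall (800 / 2.350).
600 − 340.43 = 259.57 px of bars (129.79 each).

130 px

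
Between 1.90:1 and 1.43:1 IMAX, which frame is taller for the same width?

1.43:1 IMAX

1.9 and 1.43; 1.9 > 1.43. The smaller width-to-height ratio is the taller frame.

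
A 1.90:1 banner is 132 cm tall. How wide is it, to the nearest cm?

251 cm

Width = 132 × 1.900 = 250.80.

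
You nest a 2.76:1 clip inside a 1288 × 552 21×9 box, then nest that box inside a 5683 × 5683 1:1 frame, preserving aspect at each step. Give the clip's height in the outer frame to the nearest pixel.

First fit — 2.76:1 into 1288×552 spans the width: 1288.00 × 466.67.
The 21×9 canvas is width-limited in 5683×5683, giving 5683.00 × 2435.57; scale factor 4.4123.
So the clip's height is 466.67 × 4.4123 ≈ 2059.06.

2059 px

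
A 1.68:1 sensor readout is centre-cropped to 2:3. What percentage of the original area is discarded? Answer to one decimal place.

The height stays; only width is cut (since 2:3 is narrower than 1.68:1).
Fraction kept = (0.667)/(1.680) ≈ 39.68%, so 60.32% is lost.

60.3%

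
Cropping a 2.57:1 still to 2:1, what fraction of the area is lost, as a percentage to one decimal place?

22.2%

The height stays; only width is cut (since 2:1 is narrower than 2.57:1).
Fraction kept = (2.000)/(2.570) ≈ 77.82%, so 22.18% is lost.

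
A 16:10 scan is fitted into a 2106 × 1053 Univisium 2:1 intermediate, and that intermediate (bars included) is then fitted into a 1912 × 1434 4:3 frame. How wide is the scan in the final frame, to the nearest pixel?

1530 px

Inside the 2106×1053 canvas the scan is height-limited at 1684.80 × 1053.00.
The Univisium 2:1 canvas is width-limited in 1912×1434, giving 1912.00 × 956.00; scale factor 0.9079.
The scan scales with it: width 1684.80 × 0.9079 ≈ 1529.60.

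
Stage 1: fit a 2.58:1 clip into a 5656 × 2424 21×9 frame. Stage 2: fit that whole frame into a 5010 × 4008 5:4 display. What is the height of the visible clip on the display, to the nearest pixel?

Inside the 5656×2424 canvas the clip is width-limited at 5656.00 × 2192.25.
21×9 in 5010×4008: fills the width, so the intermediate becomes 5010.00 × 2147.14 — a scale of ×0.8858.
So the clip's height is 2192.25 × 0.8858 ≈ 1941.86.

1942 px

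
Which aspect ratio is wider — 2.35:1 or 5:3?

2.35:1

2.35 and 5:3 = 1.667; 2.35 > 1.667.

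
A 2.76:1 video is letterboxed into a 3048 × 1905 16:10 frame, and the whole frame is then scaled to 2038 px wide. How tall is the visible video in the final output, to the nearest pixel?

At 3048×1905 the video is width-limited, so height = 3048 / 2.760 ≈ 1104.35 px.
The frame scales by 2038/3048 = 0.6686; 1104.35 × 0.6686 ≈ 738.41 px.

738 px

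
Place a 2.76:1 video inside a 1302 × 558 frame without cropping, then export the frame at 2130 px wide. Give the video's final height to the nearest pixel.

In the 1302×558 frame the video fills the width: height = 1302 / 2.760 ≈ 471.74 px.
Scaling 1302 → 2130 is ×1.6359, so the height becomes 471.74 × 1.6359 ≈ 771.74 px.

772 px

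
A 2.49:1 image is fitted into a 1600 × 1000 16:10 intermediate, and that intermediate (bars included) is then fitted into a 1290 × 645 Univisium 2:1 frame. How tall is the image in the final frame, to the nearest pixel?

414 px

2.49:1 in 1600×1000: fills the width, so the image is 1600.00 × 642.57.
Second fit — the 16:10 canvas into 1290×645 spans the height: 1032.00 × 645.00 (×0.6450 from 1600×1000).
Applying the same ×0.6450: 642.57 → 414.46.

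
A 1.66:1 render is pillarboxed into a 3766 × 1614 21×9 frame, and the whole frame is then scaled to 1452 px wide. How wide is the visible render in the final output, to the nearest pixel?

1033 px

At 3766×1614 the render is height-limited, so width = 1614 × 1.660 ≈ 2679.24 px.
The frame scales by 1452/3766 = 0.3856; 2679.24 × 0.3856 ≈ 1032.99 px.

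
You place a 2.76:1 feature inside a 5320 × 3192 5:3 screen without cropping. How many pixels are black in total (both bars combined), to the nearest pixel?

2.76:1 is wider than 5:3, so it spans the full width.
The feature is 5320 / 2.760 ≈ 1927.5362 px tall.
3192 − 1927.5362 = 1264.4638 px of bars.
That's 1264.4638 × 5320 ≈ 6726947 black pixels.

6726947 pixels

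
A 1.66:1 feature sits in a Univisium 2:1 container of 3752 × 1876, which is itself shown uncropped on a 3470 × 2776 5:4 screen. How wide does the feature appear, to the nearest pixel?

Inside the 3752×1876 canvas the feature is height-limited at 3114.16 × 1876.00.
Second fit — the Univisium 2:1 canvas into 3470×2776 spans the width: 3470.00 × 1735.00 (×0.9248 from 3752×1876).
The feature scales with it: width 3114.16 × 0.9248 ≈ 2880.10.

2880 px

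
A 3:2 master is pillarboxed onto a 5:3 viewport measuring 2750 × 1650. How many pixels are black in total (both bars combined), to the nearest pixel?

Since 1.500 < 1.667, the master is height-limited.
That makes the image 2475.0000 px wide (1650 × 3/2).
Leftover width: 2750 − 2475.0000 = 275.0000 px.
Across the 1650-px span: 275.0000 × 1650 ≈ 453750 px.

453750 pixels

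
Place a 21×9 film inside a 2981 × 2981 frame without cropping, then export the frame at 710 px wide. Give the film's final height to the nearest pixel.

In the 2981×2981 frame the film fills the width: height = 2981 × 9/21 ≈ 1277.57 px.
Resizing to 710 px wide multiplies everything by 0.2382: 1277.57 → 304.29 px.

304 px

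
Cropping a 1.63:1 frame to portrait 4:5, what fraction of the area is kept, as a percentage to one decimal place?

Going from 1.63:1 to portrait 4:5 means cutting width while keeping height.
Area ratio = (0.800)/(1.630) = 49.08% retained.

49.1%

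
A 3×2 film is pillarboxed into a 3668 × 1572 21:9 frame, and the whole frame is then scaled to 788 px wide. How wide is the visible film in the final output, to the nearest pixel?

507 px

In the 3668×1572 frame the film fills the height: width = 1572 × 3/2 ≈ 2358.00 px.
Scaling 3668 → 788 is ×0.2148, so the width becomes 2358.00 × 0.2148 ≈ 506.57 px.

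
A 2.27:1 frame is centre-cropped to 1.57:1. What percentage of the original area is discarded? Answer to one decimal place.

Going from 2.27:1 to 1.57:1 means cutting width while keeping height.
Fraction kept = (1.570)/(2.270) ≈ 69.16%, so 30.84% is lost.

30.8%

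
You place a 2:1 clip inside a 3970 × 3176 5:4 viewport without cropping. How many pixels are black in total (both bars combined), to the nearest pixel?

4728270 pixels

Since 2.000 > 1.250, the clip is width-limited.
Content height = 3970 × 1/2 ≈ 1985.0000 px.
3176 − 1985.0000 = 1191.0000 px of bars.
Across the 3970-px span: 1191.0000 × 3970 ≈ 4728270 px.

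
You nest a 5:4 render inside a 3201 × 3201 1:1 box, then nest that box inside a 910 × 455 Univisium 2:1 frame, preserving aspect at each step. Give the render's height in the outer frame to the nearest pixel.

364 px

5:4 in 3201×3201: fills the width, so the render is 3201.00 × 2560.80.
The 1:1 canvas is height-limited in 910×455, giving 455.00 × 455.00; scale factor 0.1421.
The render scales with it: height 2560.80 × 0.1421 ≈ 364.00.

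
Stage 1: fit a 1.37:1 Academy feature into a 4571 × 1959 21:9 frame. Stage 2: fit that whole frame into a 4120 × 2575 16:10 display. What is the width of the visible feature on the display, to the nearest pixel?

First fit — 1.37:1 Academy into 4571×1959 spans the height: 2683.83 × 1959.00.
The 21:9 canvas is width-limited in 4120×2575, giving 4120.00 × 1765.71; scale factor 0.9013.
So the feature's width is 2683.83 × 0.9013 ≈ 2419.03.

2419 px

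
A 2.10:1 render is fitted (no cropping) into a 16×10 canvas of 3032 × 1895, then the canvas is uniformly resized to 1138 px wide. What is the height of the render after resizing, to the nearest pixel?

In the 3032×1895 frame the render fills the width: height = 3032 / 2.100 ≈ 1443.81 px.
Scaling 3032 → 1138 is ×0.3753, so the height becomes 1443.81 × 0.3753 ≈ 541.90 px.

542 px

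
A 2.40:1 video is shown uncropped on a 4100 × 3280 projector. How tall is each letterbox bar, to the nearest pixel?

786 px

2.40:1 is wider than 5:4, so it spans the full width.
The video is 4100 / 2.400 ≈ 1708.33 px tall.
3280 − 1708.33 = 1571.67 px of bars (785.83 each).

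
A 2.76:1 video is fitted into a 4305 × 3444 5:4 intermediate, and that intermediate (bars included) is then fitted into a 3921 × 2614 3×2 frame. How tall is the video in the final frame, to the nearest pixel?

2.76:1 in 4305×3444: fills the width, so the video is 4305.00 × 1559.78.
The 5:4 canvas is height-limited in 3921×2614, giving 3267.50 × 2614.00; scale factor 0.7590.
The video scales with it: height 1559.78 × 0.7590 ≈ 1183.88.

1184 px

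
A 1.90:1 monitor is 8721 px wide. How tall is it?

4590 px

Height = 8721 / 1.900 = 4590.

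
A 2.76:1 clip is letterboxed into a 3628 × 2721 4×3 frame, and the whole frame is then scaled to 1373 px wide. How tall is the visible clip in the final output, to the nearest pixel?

Fitted into 3628×2721, the clip spans the width; its height is 3628 / 2.760 ≈ 1314.49 px.
Scaling 3628 → 1373 is ×0.3784, so the height becomes 1314.49 × 0.3784 ≈ 497.46 px.

497 px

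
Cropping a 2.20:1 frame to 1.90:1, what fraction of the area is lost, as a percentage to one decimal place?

13.6%

The height stays; only width is cut (since 1.90:1 is narrower than 2.20:1).
Fraction kept = (1.900)/(2.200) ≈ 86.36%, so 13.64% is lost.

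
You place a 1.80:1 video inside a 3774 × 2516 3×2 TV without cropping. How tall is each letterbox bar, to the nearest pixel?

1.80:1 is wider than 3×2, so it spans the full width.
The video is 3774 / 1.800 ≈ 2096.67 px tall.
2516 − 2096.67 = 419.33 px of bars (209.67 each).

210 px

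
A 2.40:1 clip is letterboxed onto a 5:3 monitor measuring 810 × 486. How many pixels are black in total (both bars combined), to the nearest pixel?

120285 pixels

Since 2.400 > 1.667, the clip is width-limited.
Content height = 810 / 2.400 ≈ 337.5000 px.
Leftover height: 486 − 337.5000 = 148.5000 px.
Across the 810-px span: 148.5000 × 810 ≈ 120285 px.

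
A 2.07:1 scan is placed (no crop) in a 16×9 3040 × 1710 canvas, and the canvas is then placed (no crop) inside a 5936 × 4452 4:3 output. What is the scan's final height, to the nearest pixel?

2868 px

Inside the 3040×1710 canvas the scan is width-limited at 3040.00 × 1468.60.
Second fit — the 16×9 canvas into 5936×4452 spans the width: 5936.00 × 3339.00 (×1.9526 from 3040×1710).
The scan scales with it: height 1468.60 × 1.9526 ≈ 2867.63.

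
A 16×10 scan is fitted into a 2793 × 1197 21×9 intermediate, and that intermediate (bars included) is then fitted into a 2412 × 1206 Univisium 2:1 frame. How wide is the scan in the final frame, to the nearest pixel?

Inside the 2793×1197 canvas the scan is height-limited at 1915.20 × 1197.00.
21×9 in 2412×1206: fills the width, so the intermediate becomes 2412.00 × 1033.71 — a scale of ×0.8636.
The scan scales with it: width 1915.20 × 0.8636 ≈ 1653.94.

1654 px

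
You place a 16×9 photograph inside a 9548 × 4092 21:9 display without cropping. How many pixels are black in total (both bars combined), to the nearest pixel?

9302480 pixels

16×9 (1.778) < 21:9 (2.333), so the photograph fills the height.
Content width = 4092 × 16/9 ≈ 7274.6667 px.
Leftover width: 9548 − 7274.6667 = 2273.3333 px.
That's 2273.3333 × 4092 ≈ 9302480 black pixels.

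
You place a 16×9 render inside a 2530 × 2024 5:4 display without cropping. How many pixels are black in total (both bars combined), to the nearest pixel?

1520214 pixels

Since 1.778 > 1.250, the render is width-limited.
That makes the image 1423.1250 px tall (2530 × 9/16).
2024 − 1423.1250 = 600.8750 px of bars.
Bar area = 600.8750 × 2530 ≈ 1520214 px.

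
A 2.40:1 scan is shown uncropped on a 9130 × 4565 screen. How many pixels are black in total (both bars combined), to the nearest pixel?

2.40:1 (2.400) > 2:1 (2.000), so the scan fills the width.
Content height = 9130 / 2.400 ≈ 3804.1667 px.
Leftover height: 4565 − 3804.1667 = 760.8333 px.
Bar area = 760.8333 × 9130 ≈ 6946408 px.

6946408 pixels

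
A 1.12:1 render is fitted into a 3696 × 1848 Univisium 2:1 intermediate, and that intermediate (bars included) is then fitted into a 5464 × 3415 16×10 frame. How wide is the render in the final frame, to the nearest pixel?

3060 px

1.12:1 in 3696×1848: fills the height, so the render is 2069.76 × 1848.00.
The Univisium 2:1 canvas is width-limited in 5464×3415, giving 5464.00 × 2732.00; scale factor 1.4784.
The render scales with it: width 2069.76 × 1.4784 ≈ 3059.84.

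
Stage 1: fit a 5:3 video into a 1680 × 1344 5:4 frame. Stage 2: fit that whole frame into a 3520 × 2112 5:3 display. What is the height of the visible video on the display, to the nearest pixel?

First fit — 5:3 into 1680×1344 spans the width: 1680.00 × 1008.00.
The 5:4 canvas is height-limited in 3520×2112, giving 2640.00 × 2112.00; scale factor 1.5714.
So the video's height is 1008.00 × 1.5714 ≈ 1584.00.

1584 px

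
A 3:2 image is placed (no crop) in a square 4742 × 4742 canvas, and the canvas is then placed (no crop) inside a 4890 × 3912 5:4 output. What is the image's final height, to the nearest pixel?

First fit — 3:2 into 4742×4742 spans the width: 4742.00 × 3161.33.
Second fit — the square canvas into 4890×3912 spans the height: 3912.00 × 3912.00 (×0.8250 from 4742×4742).
The image scales with it: height 3161.33 × 0.8250 ≈ 2608.00.

2608 px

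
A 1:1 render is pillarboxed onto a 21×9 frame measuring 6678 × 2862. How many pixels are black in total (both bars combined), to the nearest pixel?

10921392 pixels

1:1 is narrower than 21×9, so it spans the full height.
Content width = 2862 × 1/1 ≈ 2862.0000 px.
Leftover width: 6678 − 2862.0000 = 3816.0000 px.
Bar area = 3816.0000 × 2862 ≈ 10921392 px.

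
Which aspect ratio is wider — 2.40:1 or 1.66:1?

2.40:1

2.4 and 1.66; 2.4 > 1.66.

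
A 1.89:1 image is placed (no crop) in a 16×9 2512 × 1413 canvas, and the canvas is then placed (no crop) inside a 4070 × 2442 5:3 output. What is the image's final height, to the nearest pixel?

2153 px

1.89:1 in 2512×1413: fills the width, so the image is 2512.00 × 1329.10.
16×9 in 4070×2442: fills the width, so the intermediate becomes 4070.00 × 2289.38 — a scale of ×1.6202.
So the image's height is 1329.10 × 1.6202 ≈ 2153.44.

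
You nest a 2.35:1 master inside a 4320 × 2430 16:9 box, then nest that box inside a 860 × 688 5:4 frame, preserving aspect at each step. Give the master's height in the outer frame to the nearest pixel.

366 px

First fit — 2.35:1 into 4320×2430 spans the width: 4320.00 × 1838.30.
16:9 in 860×688: fills the width, so the intermediate becomes 860.00 × 483.75 — a scale of ×0.1991.
The master scales with it: height 1838.30 × 0.1991 ≈ 365.96.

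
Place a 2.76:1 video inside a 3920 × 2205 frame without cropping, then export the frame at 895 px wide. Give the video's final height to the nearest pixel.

Fitted into 3920×2205, the video spans the width; its height is 3920 / 2.760 ≈ 1420.29 px.
The frame scales by 895/3920 = 0.2283; 1420.29 × 0.2283 ≈ 324.28 px.

324 px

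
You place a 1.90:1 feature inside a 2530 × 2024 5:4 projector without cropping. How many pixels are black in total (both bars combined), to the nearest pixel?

1.90:1 is wider than 5:4, so it spans the full width.
The feature is 2530 / 1.900 ≈ 1331.5789 px tall.
Leftover height: 2024 − 1331.5789 = 692.4211 px.
That's 692.4211 × 2530 ≈ 1751825 black pixels.

1751825 pixels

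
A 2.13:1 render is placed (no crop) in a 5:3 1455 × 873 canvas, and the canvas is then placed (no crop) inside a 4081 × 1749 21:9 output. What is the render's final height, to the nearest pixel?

1369 px

2.13:1 in 1455×873: fills the width, so the render is 1455.00 × 683.10.
5:3 in 4081×1749: fills the height, so the intermediate becomes 2915.00 × 1749.00 — a scale of ×2.0034.
Applying the same ×2.0034: 683.10 → 1368.54.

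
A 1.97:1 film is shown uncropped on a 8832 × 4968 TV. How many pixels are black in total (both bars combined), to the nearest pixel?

4281323 pixels

1.97:1 is wider than 16:9, so it spans the full width.
The film is 8832 / 1.970 ≈ 4483.2487 px tall.
Leftover height: 4968 − 4483.2487 = 484.7513 px.
Across the 8832-px span: 484.7513 × 8832 ≈ 4281323 px.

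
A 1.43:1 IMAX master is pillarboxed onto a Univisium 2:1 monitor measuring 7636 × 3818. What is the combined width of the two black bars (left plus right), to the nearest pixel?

2176 px

Since 1.430 < 2.000, the master is height-limited.
Content width = 3818 × 1.430 ≈ 5459.74 px.
Black = 7636 − 5459.74 = 2176.26 px.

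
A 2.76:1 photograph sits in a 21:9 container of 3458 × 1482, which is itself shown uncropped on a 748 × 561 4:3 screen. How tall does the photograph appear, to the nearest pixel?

271 px

Inside the 3458×1482 canvas the photograph is width-limited at 3458.00 × 1252.90.
21:9 in 748×561: fills the width, so the intermediate becomes 748.00 × 320.57 — a scale of ×0.2163.
The photograph scales with it: height 1252.90 × 0.2163 ≈ 271.01.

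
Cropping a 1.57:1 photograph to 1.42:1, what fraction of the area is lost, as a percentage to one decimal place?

9.6%

The height stays; only width is cut (since 1.42:1 is narrower than 1.57:1).
Area ratio = (1.420)/(1.570) = 90.45%; the remaining 9.55% is cropped out.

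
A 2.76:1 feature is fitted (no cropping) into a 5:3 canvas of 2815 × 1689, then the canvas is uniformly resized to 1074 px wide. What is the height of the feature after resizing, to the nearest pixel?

Fitted into 2815×1689, the feature spans the width; its height is 2815 / 2.760 ≈ 1019.93 px.
The frame scales by 1074/2815 = 0.3815; 1019.93 × 0.3815 ≈ 389.13 px.

389 px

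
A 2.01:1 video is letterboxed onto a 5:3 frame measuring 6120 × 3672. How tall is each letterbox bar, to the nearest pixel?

2.01:1 is wider than 5:3, so it spans the full width.
The video is 6120 / 2.010 ≈ 3044.78 px tall.
3672 − 3044.78 = 627.22 px of bars (313.61 each).

314 px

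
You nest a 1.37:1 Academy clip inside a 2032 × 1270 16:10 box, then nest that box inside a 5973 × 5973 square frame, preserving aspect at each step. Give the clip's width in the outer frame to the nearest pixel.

1.37:1 Academy in 2032×1270: fills the height, so the clip is 1739.90 × 1270.00.
The 16:10 canvas is width-limited in 5973×5973, giving 5973.00 × 3733.12; scale factor 2.9395.
Applying the same ×2.9395: 1739.90 → 5114.38.

5114 px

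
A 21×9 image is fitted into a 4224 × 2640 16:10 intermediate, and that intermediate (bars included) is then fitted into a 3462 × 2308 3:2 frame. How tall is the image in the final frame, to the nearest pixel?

1484 px

21×9 in 4224×2640: fills the width, so the image is 4224.00 × 1810.29.
The 16:10 canvas is width-limited in 3462×2308, giving 3462.00 × 2163.75; scale factor 0.8196.
The image scales with it: height 1810.29 × 0.8196 ≈ 1483.71.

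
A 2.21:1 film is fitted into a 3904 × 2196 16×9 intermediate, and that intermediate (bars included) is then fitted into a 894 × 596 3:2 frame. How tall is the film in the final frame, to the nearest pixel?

405 px

Inside the 3904×2196 canvas the film is width-limited at 3904.00 × 1766.52.
Second fit — the 16×9 canvas into 894×596 spans the width: 894.00 × 502.88 (×0.2290 from 3904×2196).
Applying the same ×0.2290: 1766.52 → 404.52.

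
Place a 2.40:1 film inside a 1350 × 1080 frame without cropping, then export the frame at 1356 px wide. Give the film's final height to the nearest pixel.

565 px

In the 1350×1080 frame the film fills the width: height = 1350 / 2.400 ≈ 562.50 px.
Scaling 1350 → 1356 is ×1.0044, so the height becomes 562.50 × 1.0044 ≈ 565.00 px.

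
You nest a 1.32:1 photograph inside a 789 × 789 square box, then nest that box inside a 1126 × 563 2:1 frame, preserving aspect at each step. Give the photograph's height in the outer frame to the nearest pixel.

Inside the 789×789 canvas the photograph is width-limited at 789.00 × 597.73.
square in 1126×563: fills the height, so the intermediate becomes 563.00 × 563.00 — a scale of ×0.7136.
So the photograph's height is 597.73 × 0.7136 ≈ 426.52.

427 px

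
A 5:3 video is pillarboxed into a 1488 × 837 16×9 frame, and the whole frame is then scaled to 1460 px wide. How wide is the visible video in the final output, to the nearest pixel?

1369 px

Fitted into 1488×837, the video spans the height; its width is 837 × 5/3 ≈ 1395.00 px.
Scaling 1488 → 1460 is ×0.9812, so the width becomes 1395.00 × 0.9812 ≈ 1368.75 px.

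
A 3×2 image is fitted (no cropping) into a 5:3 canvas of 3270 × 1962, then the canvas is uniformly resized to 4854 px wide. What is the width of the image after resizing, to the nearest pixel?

4369 px

In the 3270×1962 frame the image fills the height: width = 1962 × 3/2 ≈ 2943.00 px.
Scaling 3270 → 4854 is ×1.4844, so the width becomes 2943.00 × 1.4844 ≈ 4368.60 px.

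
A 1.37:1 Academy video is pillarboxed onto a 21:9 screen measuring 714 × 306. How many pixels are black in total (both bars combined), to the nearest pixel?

90203 pixels

1.37:1 Academy is narrower than 21:9, so it spans the full height.
That makes the image 419.2200 px wide (306 × 1.370).
714 − 419.2200 = 294.7800 px of bars.
That's 294.7800 × 306 ≈ 90203 black pixels.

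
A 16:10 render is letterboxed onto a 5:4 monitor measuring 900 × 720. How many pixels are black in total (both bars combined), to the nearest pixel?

16:10 is wider than 5:4, so it spans the full width.
The render is 900 × 10/16 ≈ 562.5000 px tall.
720 − 562.5000 = 157.5000 px of bars.
Across the 900-px span: 157.5000 × 900 ≈ 141750 px.

141750 pixels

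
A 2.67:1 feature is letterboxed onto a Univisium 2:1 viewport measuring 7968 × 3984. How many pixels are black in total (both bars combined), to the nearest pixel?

2.67:1 (2.670) > Univisium 2:1 (2.000), so the feature fills the width.
The feature is 7968 / 2.670 ≈ 2984.2697 px tall.
Leftover height: 3984 − 2984.2697 = 999.7303 px.
Across the 7968-px span: 999.7303 × 7968 ≈ 7965851 px.

7965851 pixels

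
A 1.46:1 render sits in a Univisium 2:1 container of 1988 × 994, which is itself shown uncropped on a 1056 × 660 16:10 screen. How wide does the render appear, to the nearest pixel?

First fit — 1.46:1 into 1988×994 spans the height: 1451.24 × 994.00.
The Univisium 2:1 canvas is width-limited in 1056×660, giving 1056.00 × 528.00; scale factor 0.5312.
Applying the same ×0.5312: 1451.24 → 770.88.

771 px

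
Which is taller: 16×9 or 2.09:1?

16×9 = 1.778 and 2.09; 2.09 > 1.778. The smaller width-to-height ratio is the taller frame.

16×9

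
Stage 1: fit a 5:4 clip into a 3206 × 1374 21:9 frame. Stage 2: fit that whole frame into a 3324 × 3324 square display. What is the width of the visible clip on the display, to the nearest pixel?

1781 px

Inside the 3206×1374 canvas the clip is height-limited at 1717.50 × 1374.00.
21:9 in 3324×3324: fills the width, so the intermediate becomes 3324.00 × 1424.57 — a scale of ×1.0368.
The clip scales with it: width 1717.50 × 1.0368 ≈ 1780.71.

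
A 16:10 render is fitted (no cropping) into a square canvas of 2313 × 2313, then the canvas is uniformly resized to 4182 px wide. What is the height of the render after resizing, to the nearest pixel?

Fitted into 2313×2313, the render spans the width; its height is 2313 × 10/16 ≈ 1445.62 px.
Scaling 2313 → 4182 is ×1.8080, so the height becomes 1445.62 × 1.8080 ≈ 2613.75 px.

2614 px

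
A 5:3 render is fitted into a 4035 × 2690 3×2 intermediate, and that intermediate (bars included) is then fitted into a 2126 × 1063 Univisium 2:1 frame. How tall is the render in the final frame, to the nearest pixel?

5:3 in 4035×2690: fills the width, so the render is 4035.00 × 2421.00.
Second fit — the 3×2 canvas into 2126×1063 spans the height: 1594.50 × 1063.00 (×0.3952 from 4035×2690).
Applying the same ×0.3952: 2421.00 → 956.70.

957 px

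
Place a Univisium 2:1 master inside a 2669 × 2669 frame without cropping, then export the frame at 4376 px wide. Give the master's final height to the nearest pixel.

In the 2669×2669 frame the master fills the width: height = 2669 × 1/2 ≈ 1334.50 px.
Scaling 2669 → 4376 is ×1.6396, so the height becomes 1334.50 × 1.6396 ≈ 2188.00 px.

2188 px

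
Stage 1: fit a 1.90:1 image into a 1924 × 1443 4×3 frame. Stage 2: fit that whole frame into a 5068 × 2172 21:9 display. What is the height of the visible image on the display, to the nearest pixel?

1524 px

Inside the 1924×1443 canvas the image is width-limited at 1924.00 × 1012.63.
Second fit — the 4×3 canvas into 5068×2172 spans the height: 2896.00 × 2172.00 (×1.5052 from 1924×1443).
The image scales with it: height 1012.63 × 1.5052 ≈ 1524.21.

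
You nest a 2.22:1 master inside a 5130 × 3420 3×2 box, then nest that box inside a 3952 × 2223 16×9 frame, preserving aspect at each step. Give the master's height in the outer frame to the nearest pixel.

2.22:1 in 5130×3420: fills the width, so the master is 5130.00 × 2310.81.
3×2 in 3952×2223: fills the height, so the intermediate becomes 3334.50 × 2223.00 — a scale of ×0.6500.
The master scales with it: height 2310.81 × 0.6500 ≈ 1502.03.

1502 px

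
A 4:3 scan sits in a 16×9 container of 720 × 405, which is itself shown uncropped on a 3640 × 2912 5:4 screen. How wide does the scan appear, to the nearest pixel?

2730 px

4:3 in 720×405: fills the height, so the scan is 540.00 × 405.00.
The 16×9 canvas is width-limited in 3640×2912, giving 3640.00 × 2047.50; scale factor 5.0556.
Applying the same ×5.0556: 540.00 → 2730.00.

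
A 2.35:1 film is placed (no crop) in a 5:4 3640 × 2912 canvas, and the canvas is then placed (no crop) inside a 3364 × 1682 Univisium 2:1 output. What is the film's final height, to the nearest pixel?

895 px

First fit — 2.35:1 into 3640×2912 spans the width: 3640.00 × 1548.94.
5:4 in 3364×1682: fills the height, so the intermediate becomes 2102.50 × 1682.00 — a scale of ×0.5776.
The film scales with it: height 1548.94 × 0.5776 ≈ 894.68.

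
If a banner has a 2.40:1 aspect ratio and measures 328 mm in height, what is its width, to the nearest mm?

787 mm

Width = 328 × 2.400 = 787.20.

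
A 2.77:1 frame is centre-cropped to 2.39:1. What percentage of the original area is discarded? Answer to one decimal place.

13.7%

Going from 2.77:1 to 2.39:1 means cutting width while keeping height.
Area ratio = (2.390)/(2.770) = 86.28%; the remaining 13.72% is cropped out.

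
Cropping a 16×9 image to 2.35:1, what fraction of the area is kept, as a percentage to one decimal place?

2.35:1 is wider than 16×9, so the crop keeps the full width and trims the height.
Fraction kept = (1.778)/(2.350) ≈ 75.65%.

75.7%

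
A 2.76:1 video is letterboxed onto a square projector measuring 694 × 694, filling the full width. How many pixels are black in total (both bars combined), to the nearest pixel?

That makes the image 251.4493 px tall (694 / 2.760).
Black = 694 − 251.4493 = 442.5507 px.
Bar area = 442.5507 × 694 ≈ 307130 px.

307130 pixels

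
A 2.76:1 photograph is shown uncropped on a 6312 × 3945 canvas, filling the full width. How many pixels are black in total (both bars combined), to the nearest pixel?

10465570 pixels

That makes the image 2286.9565 px tall (6312 / 2.760).
Leftover height: 3945 − 2286.9565 = 1658.0435 px.
That's 1658.0435 × 6312 ≈ 10465570 black pixels.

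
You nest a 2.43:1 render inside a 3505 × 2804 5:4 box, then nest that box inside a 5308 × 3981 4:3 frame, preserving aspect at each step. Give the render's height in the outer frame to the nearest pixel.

First fit — 2.43:1 into 3505×2804 spans the width: 3505.00 × 1442.39.
The 5:4 canvas is height-limited in 5308×3981, giving 4976.25 × 3981.00; scale factor 1.4198.
Applying the same ×1.4198: 1442.39 → 2047.84.

2048 px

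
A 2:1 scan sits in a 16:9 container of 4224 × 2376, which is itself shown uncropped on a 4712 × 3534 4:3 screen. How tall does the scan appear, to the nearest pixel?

2:1 in 4224×2376: fills the width, so the scan is 4224.00 × 2112.00.
The 16:9 canvas is width-limited in 4712×3534, giving 4712.00 × 2650.50; scale factor 1.1155.
So the scan's height is 2112.00 × 1.1155 ≈ 2356.00.

2356 px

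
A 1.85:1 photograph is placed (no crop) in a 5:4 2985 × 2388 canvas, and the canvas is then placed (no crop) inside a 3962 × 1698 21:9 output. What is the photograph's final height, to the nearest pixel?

1147 px

First fit — 1.85:1 into 2985×2388 spans the width: 2985.00 × 1613.51.
The 5:4 canvas is height-limited in 3962×1698, giving 2122.50 × 1698.00; scale factor 0.7111.
Applying the same ×0.7111: 1613.51 → 1147.30.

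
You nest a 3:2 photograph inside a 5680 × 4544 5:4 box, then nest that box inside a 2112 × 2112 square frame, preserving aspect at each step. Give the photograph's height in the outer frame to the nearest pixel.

1408 px

Inside the 5680×4544 canvas the photograph is width-limited at 5680.00 × 3786.67.
5:4 in 2112×2112: fills the width, so the intermediate becomes 2112.00 × 1689.60 — a scale of ×0.3718.
Applying the same ×0.3718: 3786.67 → 1408.00.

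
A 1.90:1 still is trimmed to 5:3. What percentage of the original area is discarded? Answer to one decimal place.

The height stays; only width is cut (since 5:3 is narrower than 1.90:1).
Fraction kept = (1.667)/(1.900) ≈ 87.72%, so 12.28% is lost.

12.3%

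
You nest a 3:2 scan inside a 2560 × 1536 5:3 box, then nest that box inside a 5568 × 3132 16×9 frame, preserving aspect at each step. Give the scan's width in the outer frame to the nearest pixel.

First fit — 3:2 into 2560×1536 spans the height: 2304.00 × 1536.00.
Second fit — the 5:3 canvas into 5568×3132 spans the height: 5220.00 × 3132.00 (×2.0391 from 2560×1536).
The scan scales with it: width 2304.00 × 2.0391 ≈ 4698.00.

4698 px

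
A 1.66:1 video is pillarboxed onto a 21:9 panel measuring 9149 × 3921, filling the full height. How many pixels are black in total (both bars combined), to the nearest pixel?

10351989 pixels

The video is 3921 × 1.660 ≈ 6508.8600 px wide.
9149 − 6508.8600 = 2640.1400 px of bars.
Across the 3921-px span: 2640.1400 × 3921 ≈ 10351989 px.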